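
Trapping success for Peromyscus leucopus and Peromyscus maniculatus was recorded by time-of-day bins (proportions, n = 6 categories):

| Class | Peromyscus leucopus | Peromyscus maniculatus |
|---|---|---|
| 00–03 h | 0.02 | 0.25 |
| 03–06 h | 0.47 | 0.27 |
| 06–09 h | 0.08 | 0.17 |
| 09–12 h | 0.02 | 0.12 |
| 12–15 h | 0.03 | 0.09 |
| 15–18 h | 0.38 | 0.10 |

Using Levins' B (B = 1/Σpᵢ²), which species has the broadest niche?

Σp_leucᵢ² = 0.02² + 0.47² + 0.08² + 0.02² + 0.03² + 0.38² = 0.0004 + 0.2209 + 0.0064 + 0.0004 + 0.0009 + 0.1444 = 0.3734
B_leuc = 1 / 0.3734 = 2.6781
Σp_maniᵢ² = 0.25² + 0.27² + 0.17² + 0.12² + 0.09² + 0.10² = 0.0625 + 0.0729 + 0.0289 + 0.0144 + 0.0081 + 0.0100 = 0.1968
B_mani = 1 / 0.1968 = 5.0813
Highest B → broadest niche (most generalist): Peromyscus maniculatus (B = 5.08).

Peromyscus maniculatus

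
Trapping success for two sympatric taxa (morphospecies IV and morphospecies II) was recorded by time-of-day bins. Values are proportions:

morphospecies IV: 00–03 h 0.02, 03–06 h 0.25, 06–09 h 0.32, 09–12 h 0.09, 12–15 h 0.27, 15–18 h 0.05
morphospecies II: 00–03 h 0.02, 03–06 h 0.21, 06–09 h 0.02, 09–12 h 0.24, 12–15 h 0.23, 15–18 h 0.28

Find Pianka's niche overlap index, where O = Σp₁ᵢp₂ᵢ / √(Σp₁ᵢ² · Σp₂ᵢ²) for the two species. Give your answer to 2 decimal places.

Σ p₁ᵢp₂ᵢ = 0.0004 + 0.0525 + 0.0064 + 0.0216 + 0.0621 + 0.0140 = 0.1570
Σp_1ᵢ² = 0.02² + 0.25² + 0.32² + 0.09² + 0.27² + 0.05² = 0.0004 + 0.0625 + 0.1024 + 0.0081 + 0.0729 + 0.0025 = 0.2488
Σp_2ᵢ² = 0.02² + 0.21² + 0.02² + 0.24² + 0.23² + 0.28² = 0.0004 + 0.0441 + 0.0004 + 0.0576 + 0.0529 + 0.0784 = 0.2338
O = 0.1570 / √(0.2488 × 0.2338) = 0.1570 / 0.24118 = 0.6510

0.65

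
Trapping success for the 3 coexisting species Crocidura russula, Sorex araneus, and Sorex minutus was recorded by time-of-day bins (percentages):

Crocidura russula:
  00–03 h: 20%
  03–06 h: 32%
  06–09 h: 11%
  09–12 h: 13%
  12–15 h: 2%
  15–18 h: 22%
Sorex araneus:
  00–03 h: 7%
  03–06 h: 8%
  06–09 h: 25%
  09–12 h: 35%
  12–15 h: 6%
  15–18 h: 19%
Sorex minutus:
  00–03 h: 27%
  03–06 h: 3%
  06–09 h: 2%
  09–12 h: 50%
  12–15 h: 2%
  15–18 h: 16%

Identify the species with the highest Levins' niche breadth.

Convert percentages to proportions (divide by 100).
Σp_russᵢ² = 0.20² + 0.32² + 0.11² + 0.13² + 0.02² + 0.22² = 0.0400 + 0.1024 + 0.0121 + 0.0169 + 0.0004 + 0.0484 = 0.2202
B_russ = 1 / 0.2202 = 4.5413
Σp_aranᵢ² = 0.07² + 0.08² + 0.25² + 0.35² + 0.06² + 0.19² = 0.0049 + 0.0064 + 0.0625 + 0.1225 + 0.0036 + 0.0361 = 0.2360
B_aran = 1 / 0.2360 = 4.2373
Σp_minuᵢ² = 0.27² + 0.03² + 0.02² + 0.50² + 0.02² + 0.16² = 0.0729 + 0.0009 + 0.0004 + 0.2500 + 0.0004 + 0.0256 = 0.3502
B_minu = 1 / 0.3502 = 2.8555
Highest B → broadest niche (most generalist): Crocidura russula (B = 4.54).

Crocidura russula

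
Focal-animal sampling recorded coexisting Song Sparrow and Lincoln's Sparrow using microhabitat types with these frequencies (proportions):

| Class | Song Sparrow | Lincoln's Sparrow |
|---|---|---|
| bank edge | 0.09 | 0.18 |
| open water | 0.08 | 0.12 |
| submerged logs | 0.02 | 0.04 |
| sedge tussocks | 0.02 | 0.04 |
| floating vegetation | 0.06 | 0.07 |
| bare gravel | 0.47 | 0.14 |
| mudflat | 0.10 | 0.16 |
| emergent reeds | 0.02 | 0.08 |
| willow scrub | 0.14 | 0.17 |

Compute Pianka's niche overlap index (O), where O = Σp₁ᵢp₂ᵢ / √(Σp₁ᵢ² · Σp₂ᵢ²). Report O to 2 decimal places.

0.73

Σ p₁ᵢp₂ᵢ = 0.0162 + 0.0096 + 0.0008 + 0.0008 + 0.0042 + 0.0658 + 0.0160 + 0.0016 + 0.0238 = 0.1388
Σp_1ᵢ² = 0.09² + 0.08² + 0.02² + 0.02² + 0.06² + 0.47² + 0.10² + 0.02² + 0.14² = 0.0081 + 0.0064 + 0.0004 + 0.0004 + 0.0036 + 0.2209 + 0.0100 + 0.0004 + 0.0196 = 0.2698
Σp_2ᵢ² = 0.18² + 0.12² + 0.04² + 0.04² + 0.07² + 0.14² + 0.16² + 0.08² + 0.17² = 0.0324 + 0.0144 + 0.0016 + 0.0016 + 0.0049 + 0.0196 + 0.0256 + 0.0064 + 0.0289 = 0.1354
O = 0.1388 / √(0.2698 × 0.1354) = 0.1388 / 0.19113 = 0.7262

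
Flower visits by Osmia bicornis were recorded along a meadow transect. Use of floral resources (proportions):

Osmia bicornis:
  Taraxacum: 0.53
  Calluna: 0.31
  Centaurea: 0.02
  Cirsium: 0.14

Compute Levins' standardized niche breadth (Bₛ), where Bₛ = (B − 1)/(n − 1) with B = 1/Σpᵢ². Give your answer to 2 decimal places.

Σpᵢ² = 0.53² + 0.31² + 0.02² + 0.14² = 0.2809 + 0.0961 + 0.0004 + 0.0196 = 0.3970
B = 1 / 0.3970 = 2.5189
Bₛ = (B − 1)/(n − 1) = (2.5189 − 1)/(4 − 1) = 1.5189/3 = 0.5063

0.51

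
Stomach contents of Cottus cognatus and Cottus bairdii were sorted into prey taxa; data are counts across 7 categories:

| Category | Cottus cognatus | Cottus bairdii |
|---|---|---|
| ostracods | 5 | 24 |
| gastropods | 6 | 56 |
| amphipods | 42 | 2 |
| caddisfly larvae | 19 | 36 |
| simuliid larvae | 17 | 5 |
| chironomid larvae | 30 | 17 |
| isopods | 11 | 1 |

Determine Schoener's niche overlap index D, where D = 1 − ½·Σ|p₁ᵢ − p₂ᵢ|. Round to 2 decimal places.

0.41

Proportions for Cottus cognatus (n=130): 5/130=0.0385, 6/130=0.0462, 42/130=0.3231, 19/130=0.1462, 17/130=0.1308, 30/130=0.2308, 11/130=0.0846
Proportions for Cottus bairdii (n=141): 24/141=0.1702, 56/141=0.3972, 2/141=0.0142, 36/141=0.2553, 5/141=0.0355, 17/141=0.1206, 1/141=0.0071
Σ|p₁ᵢ − p₂ᵢ| = 0.1317 + 0.3510 + 0.3089 + 0.1091 + 0.0953 + 0.1102 + 0.0775 = 1.1837
D = 1 − ½ × 1.1837 = 1 − 0.59185 = 0.40815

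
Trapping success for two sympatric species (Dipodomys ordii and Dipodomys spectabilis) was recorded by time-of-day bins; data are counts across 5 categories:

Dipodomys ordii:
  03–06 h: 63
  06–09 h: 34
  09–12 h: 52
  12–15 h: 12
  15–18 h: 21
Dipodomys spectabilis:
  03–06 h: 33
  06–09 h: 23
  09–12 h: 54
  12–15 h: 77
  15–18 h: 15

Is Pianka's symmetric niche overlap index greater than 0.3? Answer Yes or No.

Yes

Proportions for Dipodomys ordii (n=182): 63/182=0.3462, 34/182=0.1868, 52/182=0.2857, 12/182=0.0659, 21/182=0.1154
Proportions for Dipodomys spectabilis (n=202): 33/202=0.1634, 23/202=0.1139, 54/202=0.2673, 77/202=0.3812, 15/202=0.0743
Σ p₁ᵢp₂ᵢ = 0.056569 + 0.021277 + 0.076368 + 0.025121 + 0.008574 = 0.187909
Σp_1ᵢ² = 0.3462² + 0.1868² + 0.2857² + 0.0659² + 0.1154² = 0.119854 + 0.034894 + 0.081624 + 0.004343 + 0.013317 = 0.254032
Σp_2ᵢ² = 0.1634² + 0.1139² + 0.2673² + 0.3812² + 0.0743² = 0.026700 + 0.012973 + 0.071449 + 0.145313 + 0.005520 = 0.261955
O = 0.187909 / √(0.254032 × 0.261955) = 0.187909 / 0.2579631 = 0.7284
O = 0.7284 > 0.3 → Yes.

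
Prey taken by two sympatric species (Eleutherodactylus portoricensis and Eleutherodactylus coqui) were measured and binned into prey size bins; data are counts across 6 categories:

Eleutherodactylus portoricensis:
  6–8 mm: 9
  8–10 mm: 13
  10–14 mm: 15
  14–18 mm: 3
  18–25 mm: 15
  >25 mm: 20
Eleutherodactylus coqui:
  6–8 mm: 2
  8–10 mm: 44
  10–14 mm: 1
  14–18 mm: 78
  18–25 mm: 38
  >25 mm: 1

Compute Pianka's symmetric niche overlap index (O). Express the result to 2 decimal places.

0.44

Proportions for Eleutherodactylus portoricensis (n=75): 9/75=0.1200, 13/75=0.1733, 15/75=0.2000, 3/75=0.0400, 15/75=0.2000, 20/75=0.2667
Proportions for Eleutherodactylus coqui (n=164): 2/164=0.0122, 44/164=0.2683, 1/164=0.0061, 78/164=0.4756, 38/164=0.2317, 1/164=0.0061
Σ p₁ᵢp₂ᵢ = 0.001464 + 0.046496 + 0.001220 + 0.019024 + 0.046340 + 0.001627 = 0.116171
Σp_1ᵢ² = 0.1200² + 0.1733² + 0.2000² + 0.0400² + 0.2000² + 0.2667² = 0.014400 + 0.030033 + 0.040000 + 0.001600 + 0.040000 + 0.071129 = 0.197162
Σp_2ᵢ² = 0.0122² + 0.2683² + 0.0061² + 0.4756² + 0.2317² + 0.0061² = 0.000149 + 0.071985 + 0.000037 + 0.226195 + 0.053685 + 0.000037 = 0.352088
O = 0.116171 / √(0.197162 × 0.352088) = 0.116171 / 0.2634737 = 0.4409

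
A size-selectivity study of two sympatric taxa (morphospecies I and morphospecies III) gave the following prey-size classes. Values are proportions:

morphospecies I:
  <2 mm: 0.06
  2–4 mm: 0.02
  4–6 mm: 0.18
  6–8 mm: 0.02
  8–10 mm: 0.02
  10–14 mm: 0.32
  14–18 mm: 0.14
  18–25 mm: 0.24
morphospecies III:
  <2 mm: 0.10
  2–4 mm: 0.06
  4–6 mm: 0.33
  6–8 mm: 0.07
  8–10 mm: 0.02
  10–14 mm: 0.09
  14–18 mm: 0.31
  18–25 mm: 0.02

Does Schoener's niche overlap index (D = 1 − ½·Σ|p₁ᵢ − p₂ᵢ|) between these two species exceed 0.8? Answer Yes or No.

Σ|p₁ᵢ − p₂ᵢ| = 0.04 + 0.04 + 0.15 + 0.05 + 0.00 + 0.23 + 0.17 + 0.22 = 0.90
D = 1 − ½ × 0.90 = 1 − 0.450 = 0.5500
D = 0.5500 < 0.8 → No.

No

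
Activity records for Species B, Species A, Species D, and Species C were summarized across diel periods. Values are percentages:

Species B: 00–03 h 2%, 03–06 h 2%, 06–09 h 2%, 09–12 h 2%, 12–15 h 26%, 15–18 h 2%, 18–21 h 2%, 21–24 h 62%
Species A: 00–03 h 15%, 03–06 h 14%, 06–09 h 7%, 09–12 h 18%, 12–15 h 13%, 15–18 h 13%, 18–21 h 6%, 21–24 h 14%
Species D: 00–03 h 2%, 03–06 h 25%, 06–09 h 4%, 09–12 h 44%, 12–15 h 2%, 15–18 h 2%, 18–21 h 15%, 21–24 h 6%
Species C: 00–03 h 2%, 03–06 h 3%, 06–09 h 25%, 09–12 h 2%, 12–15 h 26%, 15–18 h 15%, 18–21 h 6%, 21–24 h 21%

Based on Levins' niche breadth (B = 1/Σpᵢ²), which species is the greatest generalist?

Species A

Convert percentages to proportions (divide by 100).
Σp_Bᵢ² = 0.02² + 0.02² + 0.02² + 0.02² + 0.26² + 0.02² + 0.02² + 0.62² = 0.0004 + 0.0004 + 0.0004 + 0.0004 + 0.0676 + 0.0004 + 0.0004 + 0.3844 = 0.4544
B_B = 1 / 0.4544 = 2.2007
Σp_Aᵢ² = 0.15² + 0.14² + 0.07² + 0.18² + 0.13² + 0.13² + 0.06² + 0.14² = 0.0225 + 0.0196 + 0.0049 + 0.0324 + 0.0169 + 0.0169 + 0.0036 + 0.0196 = 0.1364
B_A = 1 / 0.1364 = 7.3314
Σp_Dᵢ² = 0.02² + 0.25² + 0.04² + 0.44² + 0.02² + 0.02² + 0.15² + 0.06² = 0.0004 + 0.0625 + 0.0016 + 0.1936 + 0.0004 + 0.0004 + 0.0225 + 0.0036 = 0.2850
B_D = 1 / 0.2850 = 3.5088
Σp_Cᵢ² = 0.02² + 0.03² + 0.25² + 0.02² + 0.26² + 0.15² + 0.06² + 0.21² = 0.0004 + 0.0009 + 0.0625 + 0.0004 + 0.0676 + 0.0225 + 0.0036 + 0.0441 = 0.2020
B_C = 1 / 0.2020 = 4.9505
Highest B → broadest niche (most generalist): Species A (B = 7.33).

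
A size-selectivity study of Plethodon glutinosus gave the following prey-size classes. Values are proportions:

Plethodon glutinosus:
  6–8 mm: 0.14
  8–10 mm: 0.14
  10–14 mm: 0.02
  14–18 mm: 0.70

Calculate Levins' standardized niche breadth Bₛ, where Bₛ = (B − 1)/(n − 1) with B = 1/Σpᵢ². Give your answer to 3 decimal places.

0.296

Σpᵢ² = 0.14² + 0.14² + 0.02² + 0.70² = 0.0196 + 0.0196 + 0.0004 + 0.4900 = 0.5296
B = 1 / 0.5296 = 1.88822
Bₛ = (B − 1)/(n − 1) = (1.88822 − 1)/(4 − 1) = 0.88822/3 = 0.29607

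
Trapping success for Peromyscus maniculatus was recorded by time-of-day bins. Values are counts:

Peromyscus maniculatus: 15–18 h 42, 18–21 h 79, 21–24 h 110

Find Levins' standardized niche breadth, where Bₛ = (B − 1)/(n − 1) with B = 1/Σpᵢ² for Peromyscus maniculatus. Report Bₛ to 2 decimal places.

Proportions for Peromyscus maniculatus (n=231): 42/231=0.1818, 79/231=0.3420, 110/231=0.4762
Σpᵢ² = 0.1818² + 0.3420² + 0.4762² = 0.033051 + 0.116964 + 0.226766 = 0.376781
B = 1 / 0.376781 = 2.6541
Bₛ = (B − 1)/(n − 1) = (2.6541 − 1)/(3 − 1) = 1.6541/2 = 0.8271

0.83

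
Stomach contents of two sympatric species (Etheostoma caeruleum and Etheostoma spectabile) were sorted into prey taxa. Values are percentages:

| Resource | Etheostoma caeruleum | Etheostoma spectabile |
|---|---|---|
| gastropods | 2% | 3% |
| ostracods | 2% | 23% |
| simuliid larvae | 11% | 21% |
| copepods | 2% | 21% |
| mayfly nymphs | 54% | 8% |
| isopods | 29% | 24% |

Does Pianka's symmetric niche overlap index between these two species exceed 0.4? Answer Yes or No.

Convert percentages to proportions (divide by 100).
Σ p₁ᵢp₂ᵢ = 0.0006 + 0.0046 + 0.0231 + 0.0042 + 0.0432 + 0.0696 = 0.1453
Σp_1ᵢ² = 0.02² + 0.02² + 0.11² + 0.02² + 0.54² + 0.29² = 0.0004 + 0.0004 + 0.0121 + 0.0004 + 0.2916 + 0.0841 = 0.3890
Σp_2ᵢ² = 0.03² + 0.23² + 0.21² + 0.21² + 0.08² + 0.24² = 0.0009 + 0.0529 + 0.0441 + 0.0441 + 0.0064 + 0.0576 = 0.2060
O = 0.1453 / √(0.3890 × 0.2060) = 0.1453 / 0.28308 = 0.5133
O = 0.5133 > 0.4 → Yes.

Yes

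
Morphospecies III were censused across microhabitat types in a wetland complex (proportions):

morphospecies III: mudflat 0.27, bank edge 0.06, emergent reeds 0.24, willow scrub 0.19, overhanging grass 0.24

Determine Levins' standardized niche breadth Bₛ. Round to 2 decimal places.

0.85

Σpᵢ² = 0.27² + 0.06² + 0.24² + 0.19² + 0.24² = 0.0729 + 0.0036 + 0.0576 + 0.0361 + 0.0576 = 0.2278
B = 1 / 0.2278 = 4.3898
Bₛ = (B − 1)/(n − 1) = (4.3898 − 1)/(5 − 1) = 3.3898/4 = 0.8475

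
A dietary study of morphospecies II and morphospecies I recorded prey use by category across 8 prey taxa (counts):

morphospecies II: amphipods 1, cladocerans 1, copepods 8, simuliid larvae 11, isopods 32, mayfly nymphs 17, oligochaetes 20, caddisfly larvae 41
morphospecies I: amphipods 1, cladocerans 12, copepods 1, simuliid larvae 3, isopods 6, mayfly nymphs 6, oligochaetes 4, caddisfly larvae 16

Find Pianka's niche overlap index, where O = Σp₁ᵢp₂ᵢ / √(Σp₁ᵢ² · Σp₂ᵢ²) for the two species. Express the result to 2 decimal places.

Proportions for morphospecies II (n=131): 1/131=0.0076, 1/131=0.0076, 8/131=0.0611, 11/131=0.0840, 32/131=0.2443, 17/131=0.1298, 20/131=0.1527, 41/131=0.3130
Proportions for morphospecies I (n=49): 1/49=0.0204, 12/49=0.2449, 1/49=0.0204, 3/49=0.0612, 6/49=0.1224, 6/49=0.1224, 4/49=0.0816, 16/49=0.3265
Σ p₁ᵢp₂ᵢ = 0.000155 + 0.001861 + 0.001246 + 0.005141 + 0.029902 + 0.015888 + 0.012460 + 0.102195 = 0.168848
Σp_1ᵢ² = 0.0076² + 0.0076² + 0.0611² + 0.0840² + 0.2443² + 0.1298² + 0.1527² + 0.3130² = 0.000058 + 0.000058 + 0.003733 + 0.007056 + 0.059682 + 0.016848 + 0.023317 + 0.097969 = 0.208721
Σp_2ᵢ² = 0.0204² + 0.2449² + 0.0204² + 0.0612² + 0.1224² + 0.1224² + 0.0816² + 0.3265² = 0.000416 + 0.059976 + 0.000416 + 0.003745 + 0.014982 + 0.014982 + 0.006659 + 0.106602 = 0.207778
O = 0.168848 / √(0.208721 × 0.207778) = 0.168848 / 0.2082490 = 0.8108

0.81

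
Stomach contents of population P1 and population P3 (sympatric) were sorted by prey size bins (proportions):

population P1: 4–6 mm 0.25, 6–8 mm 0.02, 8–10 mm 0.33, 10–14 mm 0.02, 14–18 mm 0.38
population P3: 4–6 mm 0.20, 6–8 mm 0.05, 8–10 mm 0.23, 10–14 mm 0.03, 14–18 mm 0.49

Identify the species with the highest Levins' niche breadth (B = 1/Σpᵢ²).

population P1

Σp_P1ᵢ² = 0.25² + 0.02² + 0.33² + 0.02² + 0.38² = 0.0625 + 0.0004 + 0.1089 + 0.0004 + 0.1444 = 0.3166
B_P1 = 1 / 0.3166 = 3.1586
Σp_P3ᵢ² = 0.20² + 0.05² + 0.23² + 0.03² + 0.49² = 0.0400 + 0.0025 + 0.0529 + 0.0009 + 0.2401 = 0.3364
B_P3 = 1 / 0.3364 = 2.9727
Highest B → broadest niche (most generalist): population P1 (B = 3.16).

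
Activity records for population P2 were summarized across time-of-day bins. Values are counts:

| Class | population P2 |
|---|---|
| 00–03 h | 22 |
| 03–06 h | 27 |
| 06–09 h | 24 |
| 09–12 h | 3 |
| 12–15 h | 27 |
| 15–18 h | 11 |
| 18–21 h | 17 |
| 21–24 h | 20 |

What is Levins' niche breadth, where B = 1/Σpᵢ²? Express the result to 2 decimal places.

6.83

Proportions for population P2 (n=151): 22/151=0.1457, 27/151=0.1788, 24/151=0.1589, 3/151=0.0199, 27/151=0.1788, 11/151=0.0728, 17/151=0.1126, 20/151=0.1325
Σpᵢ² = 0.1457² + 0.1788² + 0.1589² + 0.0199² + 0.1788² + 0.0728² + 0.1126² + 0.1325² = 0.021228 + 0.031969 + 0.025249 + 0.000396 + 0.031969 + 0.005300 + 0.012679 + 0.017556 = 0.146346
B = 1 / 0.146346 = 6.8331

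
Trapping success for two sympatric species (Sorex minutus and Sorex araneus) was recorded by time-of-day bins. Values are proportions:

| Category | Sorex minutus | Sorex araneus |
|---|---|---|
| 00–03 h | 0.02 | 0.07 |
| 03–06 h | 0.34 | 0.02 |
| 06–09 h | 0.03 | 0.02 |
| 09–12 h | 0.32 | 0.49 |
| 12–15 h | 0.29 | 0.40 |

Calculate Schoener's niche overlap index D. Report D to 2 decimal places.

0.67

Σ|p₁ᵢ − p₂ᵢ| = 0.05 + 0.32 + 0.01 + 0.17 + 0.11 = 0.66
D = 1 − ½ × 0.66 = 1 − 0.330 = 0.6700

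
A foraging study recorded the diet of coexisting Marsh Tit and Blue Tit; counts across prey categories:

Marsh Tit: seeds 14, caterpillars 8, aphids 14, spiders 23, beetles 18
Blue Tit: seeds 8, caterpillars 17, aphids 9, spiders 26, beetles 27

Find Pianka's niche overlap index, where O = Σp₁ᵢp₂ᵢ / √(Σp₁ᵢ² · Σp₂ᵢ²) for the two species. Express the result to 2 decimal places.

0.94

Proportions for Marsh Tit (n=77): 14/77=0.1818, 8/77=0.1039, 14/77=0.1818, 23/77=0.2987, 18/77=0.2338
Proportions for Blue Tit (n=87): 8/87=0.0920, 17/87=0.1954, 9/87=0.1034, 26/87=0.2989, 27/87=0.3103
Σ p₁ᵢp₂ᵢ = 0.016726 + 0.020302 + 0.018798 + 0.089281 + 0.072548 = 0.217655
Σp_1ᵢ² = 0.1818² + 0.1039² + 0.1818² + 0.2987² + 0.2338² = 0.033051 + 0.010795 + 0.033051 + 0.089222 + 0.054662 = 0.220781
Σp_2ᵢ² = 0.0920² + 0.1954² + 0.1034² + 0.2989² + 0.3103² = 0.008464 + 0.038181 + 0.010692 + 0.089341 + 0.096286 = 0.242964
O = 0.217655 / √(0.220781 × 0.242964) = 0.217655 / 0.2316071 = 0.9398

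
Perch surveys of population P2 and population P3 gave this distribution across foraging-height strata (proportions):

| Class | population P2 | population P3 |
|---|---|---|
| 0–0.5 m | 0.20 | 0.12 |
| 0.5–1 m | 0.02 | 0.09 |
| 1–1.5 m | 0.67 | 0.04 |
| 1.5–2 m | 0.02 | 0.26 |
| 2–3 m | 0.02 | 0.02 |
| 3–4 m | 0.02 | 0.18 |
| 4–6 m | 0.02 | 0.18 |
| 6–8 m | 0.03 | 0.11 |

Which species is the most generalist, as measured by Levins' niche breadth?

Σp_P2ᵢ² = 0.20² + 0.02² + 0.67² + 0.02² + 0.02² + 0.02² + 0.02² + 0.03² = 0.0400 + 0.0004 + 0.4489 + 0.0004 + 0.0004 + 0.0004 + 0.0004 + 0.0009 = 0.4918
B_P2 = 1 / 0.4918 = 2.0333
Σp_P3ᵢ² = 0.12² + 0.09² + 0.04² + 0.26² + 0.02² + 0.18² + 0.18² + 0.11² = 0.0144 + 0.0081 + 0.0016 + 0.0676 + 0.0004 + 0.0324 + 0.0324 + 0.0121 = 0.1690
B_P3 = 1 / 0.1690 = 5.9172
Highest B → broadest niche (most generalist): population P3 (B = 5.92).

population P3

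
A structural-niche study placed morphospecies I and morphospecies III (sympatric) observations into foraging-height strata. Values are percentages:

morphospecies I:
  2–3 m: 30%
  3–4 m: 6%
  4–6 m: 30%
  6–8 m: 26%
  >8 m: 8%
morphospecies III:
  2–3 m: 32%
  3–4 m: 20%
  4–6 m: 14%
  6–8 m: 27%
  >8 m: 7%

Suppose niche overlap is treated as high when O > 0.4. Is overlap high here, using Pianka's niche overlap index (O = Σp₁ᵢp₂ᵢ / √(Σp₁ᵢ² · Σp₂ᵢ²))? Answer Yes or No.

Yes

Convert percentages to proportions (divide by 100).
Σ p₁ᵢp₂ᵢ = 0.0960 + 0.0120 + 0.0420 + 0.0702 + 0.0056 = 0.2258
Σp_1ᵢ² = 0.30² + 0.06² + 0.30² + 0.26² + 0.08² = 0.0900 + 0.0036 + 0.0900 + 0.0676 + 0.0064 = 0.2576
Σp_2ᵢ² = 0.32² + 0.20² + 0.14² + 0.27² + 0.07² = 0.1024 + 0.0400 + 0.0196 + 0.0729 + 0.0049 = 0.2398
O = 0.2258 / √(0.2576 × 0.2398) = 0.2258 / 0.24854 = 0.9085
O = 0.9085 > 0.4 → Yes.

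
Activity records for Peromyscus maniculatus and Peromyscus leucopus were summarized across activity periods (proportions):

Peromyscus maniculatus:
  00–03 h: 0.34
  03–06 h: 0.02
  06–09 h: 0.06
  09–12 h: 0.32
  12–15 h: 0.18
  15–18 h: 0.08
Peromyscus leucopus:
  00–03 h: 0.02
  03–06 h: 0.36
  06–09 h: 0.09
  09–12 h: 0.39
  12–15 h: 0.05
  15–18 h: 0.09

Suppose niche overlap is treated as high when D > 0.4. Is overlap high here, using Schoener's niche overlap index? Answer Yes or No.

Σ|p₁ᵢ − p₂ᵢ| = 0.32 + 0.34 + 0.03 + 0.07 + 0.13 + 0.01 = 0.90
D = 1 − ½ × 0.90 = 1 − 0.450 = 0.5500
D = 0.5500 > 0.4 → Yes.

Yes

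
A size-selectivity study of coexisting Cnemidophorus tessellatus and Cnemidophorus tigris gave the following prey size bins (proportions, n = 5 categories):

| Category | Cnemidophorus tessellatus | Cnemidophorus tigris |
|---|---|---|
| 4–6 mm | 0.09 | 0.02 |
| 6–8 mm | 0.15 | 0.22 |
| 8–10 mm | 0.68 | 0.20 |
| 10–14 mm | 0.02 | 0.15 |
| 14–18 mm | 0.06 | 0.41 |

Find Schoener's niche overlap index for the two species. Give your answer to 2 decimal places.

0.45

Σ|p₁ᵢ − p₂ᵢ| = 0.07 + 0.07 + 0.48 + 0.13 + 0.35 = 1.10
D = 1 − ½ × 1.10 = 1 − 0.550 = 0.4500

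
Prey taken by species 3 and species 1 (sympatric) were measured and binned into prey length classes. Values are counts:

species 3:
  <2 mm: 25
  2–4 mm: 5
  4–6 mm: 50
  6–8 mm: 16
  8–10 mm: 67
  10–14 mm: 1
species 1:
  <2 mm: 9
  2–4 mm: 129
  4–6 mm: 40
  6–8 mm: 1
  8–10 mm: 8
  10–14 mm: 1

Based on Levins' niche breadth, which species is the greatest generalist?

species 3

Proportions for species 3 (n=164): 25/164=0.1524, 5/164=0.0305, 50/164=0.3049, 16/164=0.0976, 67/164=0.4085, 1/164=0.0061
Proportions for species 1 (n=188): 9/188=0.0479, 129/188=0.6862, 40/188=0.2128, 1/188=0.0053, 8/188=0.0426, 1/188=0.0053
Σp_3ᵢ² = 0.1524² + 0.0305² + 0.3049² + 0.0976² + 0.4085² + 0.0061² = 0.023226 + 0.000930 + 0.092964 + 0.009526 + 0.166872 + 0.000037 = 0.293555
B_3 = 1 / 0.293555 = 3.4065
Σp_1ᵢ² = 0.0479² + 0.6862² + 0.2128² + 0.0053² + 0.0426² + 0.0053² = 0.002294 + 0.470870 + 0.045284 + 0.000028 + 0.001815 + 0.000028 = 0.520319
B_1 = 1 / 0.520319 = 1.9219
Highest B → broadest niche (most generalist): species 3 (B = 3.41).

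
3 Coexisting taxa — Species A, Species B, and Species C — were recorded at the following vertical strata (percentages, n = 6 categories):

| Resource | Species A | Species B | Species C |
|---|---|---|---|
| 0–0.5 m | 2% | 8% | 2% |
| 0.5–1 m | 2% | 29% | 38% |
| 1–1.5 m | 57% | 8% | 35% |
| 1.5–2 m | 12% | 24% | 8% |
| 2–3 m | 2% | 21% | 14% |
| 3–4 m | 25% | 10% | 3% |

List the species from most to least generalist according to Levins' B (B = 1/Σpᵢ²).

Species B > Species C > Species A

Convert percentages to proportions (divide by 100).
Σp_Aᵢ² = 0.02² + 0.02² + 0.57² + 0.12² + 0.02² + 0.25² = 0.0004 + 0.0004 + 0.3249 + 0.0144 + 0.0004 + 0.0625 = 0.4030
B_A = 1 / 0.4030 = 2.4814
Σp_Bᵢ² = 0.08² + 0.29² + 0.08² + 0.24² + 0.21² + 0.10² = 0.0064 + 0.0841 + 0.0064 + 0.0576 + 0.0441 + 0.0100 = 0.2086
B_B = 1 / 0.2086 = 4.7939
Σp_Cᵢ² = 0.02² + 0.38² + 0.35² + 0.08² + 0.14² + 0.03² = 0.0004 + 0.1444 + 0.1225 + 0.0064 + 0.0196 + 0.0009 = 0.2942
B_C = 1 / 0.2942 = 3.3990
Ranking by B (broadest → narrowest): Species B (4.79) > Species C (3.40) > Species A (2.48)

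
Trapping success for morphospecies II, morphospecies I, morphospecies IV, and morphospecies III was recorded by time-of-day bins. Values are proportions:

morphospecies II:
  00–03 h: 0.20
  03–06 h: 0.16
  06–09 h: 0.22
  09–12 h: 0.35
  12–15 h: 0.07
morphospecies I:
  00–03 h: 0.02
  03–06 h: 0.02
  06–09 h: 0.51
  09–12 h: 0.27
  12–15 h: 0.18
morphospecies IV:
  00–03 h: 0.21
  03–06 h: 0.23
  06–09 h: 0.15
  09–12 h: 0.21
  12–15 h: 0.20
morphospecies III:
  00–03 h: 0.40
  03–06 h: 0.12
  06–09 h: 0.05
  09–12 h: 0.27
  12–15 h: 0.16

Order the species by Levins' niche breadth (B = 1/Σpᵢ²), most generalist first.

morphospecies IV > morphospecies II > morphospecies III > morphospecies I

Σp_IIᵢ² = 0.20² + 0.16² + 0.22² + 0.35² + 0.07² = 0.0400 + 0.0256 + 0.0484 + 0.1225 + 0.0049 = 0.2414
B_II = 1 / 0.2414 = 4.1425
Σp_Iᵢ² = 0.02² + 0.02² + 0.51² + 0.27² + 0.18² = 0.0004 + 0.0004 + 0.2601 + 0.0729 + 0.0324 = 0.3662
B_I = 1 / 0.3662 = 2.7307
Σp_IVᵢ² = 0.21² + 0.23² + 0.15² + 0.21² + 0.20² = 0.0441 + 0.0529 + 0.0225 + 0.0441 + 0.0400 = 0.2036
B_IV = 1 / 0.2036 = 4.9116
Σp_IIIᵢ² = 0.40² + 0.12² + 0.05² + 0.27² + 0.16² = 0.1600 + 0.0144 + 0.0025 + 0.0729 + 0.0256 = 0.2754
B_III = 1 / 0.2754 = 3.6311
Ranking by B (broadest → narrowest): morphospecies IV (4.91) > morphospecies II (4.14) > morphospecies III (3.63) > morphospecies I (2.73)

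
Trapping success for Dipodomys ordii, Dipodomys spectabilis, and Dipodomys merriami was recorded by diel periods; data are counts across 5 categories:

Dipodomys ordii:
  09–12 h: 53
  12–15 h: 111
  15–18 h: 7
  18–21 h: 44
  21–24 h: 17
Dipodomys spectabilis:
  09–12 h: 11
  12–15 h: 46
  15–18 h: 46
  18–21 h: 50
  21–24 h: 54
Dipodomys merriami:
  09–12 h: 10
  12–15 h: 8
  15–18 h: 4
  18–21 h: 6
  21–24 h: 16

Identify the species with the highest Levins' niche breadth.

Dipodomys spectabilis

Proportions for Dipodomys ordii (n=232): 53/232=0.2284, 111/232=0.4784, 7/232=0.0302, 44/232=0.1897, 17/232=0.0733
Proportions for Dipodomys spectabilis (n=207): 11/207=0.0531, 46/207=0.2222, 46/207=0.2222, 50/207=0.2415, 54/207=0.2609
Proportions for Dipodomys merriami (n=44): 10/44=0.2273, 8/44=0.1818, 4/44=0.0909, 6/44=0.1364, 16/44=0.3636
Σp_ordiᵢ² = 0.2284² + 0.4784² + 0.0302² + 0.1897² + 0.0733² = 0.052167 + 0.228867 + 0.000912 + 0.035986 + 0.005373 = 0.323305
B_ordi = 1 / 0.323305 = 3.0931
Σp_specᵢ² = 0.0531² + 0.2222² + 0.2222² + 0.2415² + 0.2609² = 0.002820 + 0.049373 + 0.049373 + 0.058322 + 0.068069 = 0.227957
B_spec = 1 / 0.227957 = 4.3868
Σp_merrᵢ² = 0.2273² + 0.1818² + 0.0909² + 0.1364² + 0.3636² = 0.051665 + 0.033051 + 0.008263 + 0.018605 + 0.132205 = 0.243789
B_merr = 1 / 0.243789 = 4.1019
Highest B → broadest niche (most generalist): Dipodomys spectabilis (B = 4.39).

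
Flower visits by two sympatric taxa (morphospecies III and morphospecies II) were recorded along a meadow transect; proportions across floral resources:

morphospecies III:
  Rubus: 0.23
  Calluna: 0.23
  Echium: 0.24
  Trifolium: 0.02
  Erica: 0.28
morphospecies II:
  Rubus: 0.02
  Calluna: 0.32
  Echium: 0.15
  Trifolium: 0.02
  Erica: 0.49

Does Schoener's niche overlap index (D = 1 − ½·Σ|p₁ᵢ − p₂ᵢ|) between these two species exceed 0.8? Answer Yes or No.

Σ|p₁ᵢ − p₂ᵢ| = 0.21 + 0.09 + 0.09 + 0.00 + 0.21 = 0.60
D = 1 − ½ × 0.60 = 1 − 0.300 = 0.7000
D = 0.7000 < 0.8 → No.

No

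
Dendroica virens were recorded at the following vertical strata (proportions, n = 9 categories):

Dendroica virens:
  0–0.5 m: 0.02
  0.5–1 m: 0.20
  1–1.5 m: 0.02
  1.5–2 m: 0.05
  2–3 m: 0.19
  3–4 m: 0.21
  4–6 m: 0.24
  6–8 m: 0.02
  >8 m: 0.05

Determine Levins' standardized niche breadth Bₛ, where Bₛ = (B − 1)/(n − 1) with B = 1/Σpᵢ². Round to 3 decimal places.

0.554

Σpᵢ² = 0.02² + 0.20² + 0.02² + 0.05² + 0.19² + 0.21² + 0.24² + 0.02² + 0.05² = 0.0004 + 0.0400 + 0.0004 + 0.0025 + 0.0361 + 0.0441 + 0.0576 + 0.0004 + 0.0025 = 0.1840
B = 1 / 0.1840 = 5.43478
Bₛ = (B − 1)/(n − 1) = (5.43478 − 1)/(9 − 1) = 4.43478/8 = 0.55435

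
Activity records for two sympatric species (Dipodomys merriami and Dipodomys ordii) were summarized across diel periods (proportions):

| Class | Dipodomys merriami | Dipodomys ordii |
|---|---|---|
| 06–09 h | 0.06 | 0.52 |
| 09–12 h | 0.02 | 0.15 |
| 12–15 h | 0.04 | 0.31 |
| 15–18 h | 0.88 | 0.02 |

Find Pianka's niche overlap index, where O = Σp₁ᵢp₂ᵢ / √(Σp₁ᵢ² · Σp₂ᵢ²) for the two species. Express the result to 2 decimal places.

Σ p₁ᵢp₂ᵢ = 0.0312 + 0.0030 + 0.0124 + 0.0176 = 0.0642
Σp_1ᵢ² = 0.06² + 0.02² + 0.04² + 0.88² = 0.0036 + 0.0004 + 0.0016 + 0.7744 = 0.7800
Σp_2ᵢ² = 0.52² + 0.15² + 0.31² + 0.02² = 0.2704 + 0.0225 + 0.0961 + 0.0004 = 0.3894
O = 0.0642 / √(0.7800 × 0.3894) = 0.0642 / 0.55112 = 0.1165

0.12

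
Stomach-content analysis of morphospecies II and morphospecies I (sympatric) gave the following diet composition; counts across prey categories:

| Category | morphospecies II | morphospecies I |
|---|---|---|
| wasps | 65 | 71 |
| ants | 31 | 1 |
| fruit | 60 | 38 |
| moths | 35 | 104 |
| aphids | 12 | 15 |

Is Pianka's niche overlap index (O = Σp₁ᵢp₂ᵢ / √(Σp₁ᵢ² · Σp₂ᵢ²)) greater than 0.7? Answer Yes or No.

Proportions for morphospecies II (n=203): 65/203=0.3202, 31/203=0.1527, 60/203=0.2956, 35/203=0.1724, 12/203=0.0591
Proportions for morphospecies I (n=229): 71/229=0.3100, 1/229=0.0044, 38/229=0.1659, 104/229=0.4541, 15/229=0.0655
Σ p₁ᵢp₂ᵢ = 0.099262 + 0.000672 + 0.049040 + 0.078287 + 0.003871 = 0.231132
Σp_1ᵢ² = 0.3202² + 0.1527² + 0.2956² + 0.1724² + 0.0591² = 0.102528 + 0.023317 + 0.087379 + 0.029722 + 0.003493 = 0.246439
Σp_2ᵢ² = 0.3100² + 0.0044² + 0.1659² + 0.4541² + 0.0655² = 0.096100 + 0.000019 + 0.027523 + 0.206207 + 0.004290 = 0.334139
O = 0.231132 / √(0.246439 × 0.334139) = 0.231132 / 0.2869580 = 0.8055
O = 0.8055 > 0.7 → Yes.

Yes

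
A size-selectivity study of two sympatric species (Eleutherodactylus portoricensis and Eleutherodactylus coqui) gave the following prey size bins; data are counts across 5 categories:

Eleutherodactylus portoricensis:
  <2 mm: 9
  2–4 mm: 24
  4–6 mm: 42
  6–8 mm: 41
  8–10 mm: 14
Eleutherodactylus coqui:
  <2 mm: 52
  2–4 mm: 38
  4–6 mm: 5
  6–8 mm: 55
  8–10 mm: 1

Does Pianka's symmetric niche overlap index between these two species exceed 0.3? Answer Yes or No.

Yes

Proportions for Eleutherodactylus portoricensis (n=130): 9/130=0.0692, 24/130=0.1846, 42/130=0.3231, 41/130=0.3154, 14/130=0.1077
Proportions for Eleutherodactylus coqui (n=151): 52/151=0.3444, 38/151=0.2517, 5/151=0.0331, 55/151=0.3642, 1/151=0.0066
Σ p₁ᵢp₂ᵢ = 0.023832 + 0.046464 + 0.010695 + 0.114869 + 0.000711 = 0.196571
Σp_1ᵢ² = 0.0692² + 0.1846² + 0.3231² + 0.3154² + 0.1077² = 0.004789 + 0.034077 + 0.104394 + 0.099477 + 0.011599 = 0.254336
Σp_2ᵢ² = 0.3444² + 0.2517² + 0.0331² + 0.3642² + 0.0066² = 0.118611 + 0.063353 + 0.001096 + 0.132642 + 0.000044 = 0.315746
O = 0.196571 / √(0.254336 × 0.315746) = 0.196571 / 0.2833824 = 0.6937
O = 0.6937 > 0.3 → Yes.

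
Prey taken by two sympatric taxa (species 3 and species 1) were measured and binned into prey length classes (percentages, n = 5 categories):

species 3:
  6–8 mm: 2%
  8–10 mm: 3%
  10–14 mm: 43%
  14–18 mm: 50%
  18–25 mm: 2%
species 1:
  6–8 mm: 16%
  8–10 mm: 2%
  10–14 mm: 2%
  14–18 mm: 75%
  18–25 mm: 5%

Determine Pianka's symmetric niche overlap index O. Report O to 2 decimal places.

0.76

Convert percentages to proportions (divide by 100).
Σ p₁ᵢp₂ᵢ = 0.0032 + 0.0006 + 0.0086 + 0.3750 + 0.0010 = 0.3884
Σp_1ᵢ² = 0.02² + 0.03² + 0.43² + 0.50² + 0.02² = 0.0004 + 0.0009 + 0.1849 + 0.2500 + 0.0004 = 0.4366
Σp_2ᵢ² = 0.16² + 0.02² + 0.02² + 0.75² + 0.05² = 0.0256 + 0.0004 + 0.0004 + 0.5625 + 0.0025 = 0.5914
O = 0.3884 / √(0.4366 × 0.5914) = 0.3884 / 0.50814 = 0.7644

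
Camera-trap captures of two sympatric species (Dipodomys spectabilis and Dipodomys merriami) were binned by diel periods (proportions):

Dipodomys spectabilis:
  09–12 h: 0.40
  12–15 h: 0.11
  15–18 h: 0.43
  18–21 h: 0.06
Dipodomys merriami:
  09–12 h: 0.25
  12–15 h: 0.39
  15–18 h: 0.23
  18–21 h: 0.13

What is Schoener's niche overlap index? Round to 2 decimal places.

0.65

Σ|p₁ᵢ − p₂ᵢ| = 0.15 + 0.28 + 0.20 + 0.07 = 0.70
D = 1 − ½ × 0.70 = 1 − 0.350 = 0.6500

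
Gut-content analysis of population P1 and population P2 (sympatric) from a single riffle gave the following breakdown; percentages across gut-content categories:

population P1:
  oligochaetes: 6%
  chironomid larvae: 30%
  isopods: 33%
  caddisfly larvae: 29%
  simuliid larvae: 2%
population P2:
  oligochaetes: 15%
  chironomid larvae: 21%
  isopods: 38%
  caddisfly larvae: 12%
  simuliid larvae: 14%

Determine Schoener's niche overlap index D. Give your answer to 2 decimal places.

Convert percentages to proportions (divide by 100).
Σ|p₁ᵢ − p₂ᵢ| = 0.09 + 0.09 + 0.05 + 0.17 + 0.12 = 0.52
D = 1 − ½ × 0.52 = 1 − 0.260 = 0.7400

0.74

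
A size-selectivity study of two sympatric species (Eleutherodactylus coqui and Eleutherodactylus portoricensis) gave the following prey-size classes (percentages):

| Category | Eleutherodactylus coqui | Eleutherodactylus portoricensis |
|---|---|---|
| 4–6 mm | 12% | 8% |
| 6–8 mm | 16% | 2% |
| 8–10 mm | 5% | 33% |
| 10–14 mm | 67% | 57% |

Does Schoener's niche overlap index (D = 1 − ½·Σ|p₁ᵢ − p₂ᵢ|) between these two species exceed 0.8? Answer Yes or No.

No

Convert percentages to proportions (divide by 100).
Σ|p₁ᵢ − p₂ᵢ| = 0.04 + 0.14 + 0.28 + 0.10 = 0.56
D = 1 − ½ × 0.56 = 1 − 0.280 = 0.7200
D = 0.7200 < 0.8 → No.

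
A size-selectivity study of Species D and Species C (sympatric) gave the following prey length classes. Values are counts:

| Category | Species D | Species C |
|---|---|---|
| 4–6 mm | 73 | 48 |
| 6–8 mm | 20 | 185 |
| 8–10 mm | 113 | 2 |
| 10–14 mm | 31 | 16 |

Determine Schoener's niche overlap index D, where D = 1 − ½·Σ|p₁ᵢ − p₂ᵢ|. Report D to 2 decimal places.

0.35

Proportions for Species D (n=237): 73/237=0.3080, 20/237=0.0844, 113/237=0.4768, 31/237=0.1308
Proportions for Species C (n=251): 48/251=0.1912, 185/251=0.7371, 2/251=0.0080, 16/251=0.0637
Σ|p₁ᵢ − p₂ᵢ| = 0.1168 + 0.6527 + 0.4688 + 0.0671 = 1.3054
D = 1 − ½ × 1.3054 = 1 − 0.65270 = 0.34730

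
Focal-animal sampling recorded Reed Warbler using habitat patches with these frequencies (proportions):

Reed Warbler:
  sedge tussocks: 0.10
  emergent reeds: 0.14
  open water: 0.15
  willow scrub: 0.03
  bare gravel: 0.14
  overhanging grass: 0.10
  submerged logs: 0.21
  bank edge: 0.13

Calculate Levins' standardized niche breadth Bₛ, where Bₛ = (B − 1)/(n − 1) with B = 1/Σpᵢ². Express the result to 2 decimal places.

0.85

Σpᵢ² = 0.10² + 0.14² + 0.15² + 0.03² + 0.14² + 0.10² + 0.21² + 0.13² = 0.0100 + 0.0196 + 0.0225 + 0.0009 + 0.0196 + 0.0100 + 0.0441 + 0.0169 = 0.1436
B = 1 / 0.1436 = 6.9638
Bₛ = (B − 1)/(n − 1) = (6.9638 − 1)/(8 − 1) = 5.9638/7 = 0.8520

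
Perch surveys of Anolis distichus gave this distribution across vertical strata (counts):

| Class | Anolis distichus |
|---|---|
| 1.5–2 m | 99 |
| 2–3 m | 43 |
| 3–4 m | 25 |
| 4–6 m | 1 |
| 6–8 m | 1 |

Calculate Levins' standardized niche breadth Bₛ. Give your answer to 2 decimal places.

0.33

Proportions for Anolis distichus (n=169): 99/169=0.5858, 43/169=0.2544, 25/169=0.1479, 1/169=0.0059, 1/169=0.0059
Σpᵢ² = 0.5858² + 0.2544² + 0.1479² + 0.0059² + 0.0059² = 0.343162 + 0.064719 + 0.021874 + 0.000035 + 0.000035 = 0.429825
B = 1 / 0.429825 = 2.3265
Bₛ = (B − 1)/(n − 1) = (2.3265 − 1)/(5 − 1) = 1.3265/4 = 0.3316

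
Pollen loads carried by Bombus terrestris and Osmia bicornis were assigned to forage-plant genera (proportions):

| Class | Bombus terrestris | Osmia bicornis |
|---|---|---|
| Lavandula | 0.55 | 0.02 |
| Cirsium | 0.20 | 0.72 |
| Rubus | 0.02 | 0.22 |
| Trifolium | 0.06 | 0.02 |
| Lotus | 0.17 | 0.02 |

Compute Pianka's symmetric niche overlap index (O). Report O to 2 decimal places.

0.36

Σ p₁ᵢp₂ᵢ = 0.0110 + 0.1440 + 0.0044 + 0.0012 + 0.0034 = 0.1640
Σp_1ᵢ² = 0.55² + 0.20² + 0.02² + 0.06² + 0.17² = 0.3025 + 0.0400 + 0.0004 + 0.0036 + 0.0289 = 0.3754
Σp_2ᵢ² = 0.02² + 0.72² + 0.22² + 0.02² + 0.02² = 0.0004 + 0.5184 + 0.0484 + 0.0004 + 0.0004 = 0.5680
O = 0.1640 / √(0.3754 × 0.5680) = 0.1640 / 0.46177 = 0.3552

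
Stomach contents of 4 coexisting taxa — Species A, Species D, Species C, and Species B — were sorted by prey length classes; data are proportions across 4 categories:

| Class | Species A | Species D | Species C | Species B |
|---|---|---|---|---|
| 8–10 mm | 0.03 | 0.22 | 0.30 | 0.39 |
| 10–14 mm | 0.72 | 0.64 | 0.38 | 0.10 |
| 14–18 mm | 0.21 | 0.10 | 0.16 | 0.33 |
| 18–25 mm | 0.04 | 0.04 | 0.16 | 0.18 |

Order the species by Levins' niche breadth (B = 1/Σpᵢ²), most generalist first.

Species C > Species B > Species D > Species A

Σp_Aᵢ² = 0.03² + 0.72² + 0.21² + 0.04² = 0.0009 + 0.5184 + 0.0441 + 0.0016 = 0.5650
B_A = 1 / 0.5650 = 1.7699
Σp_Dᵢ² = 0.22² + 0.64² + 0.10² + 0.04² = 0.0484 + 0.4096 + 0.0100 + 0.0016 = 0.4696
B_D = 1 / 0.4696 = 2.1295
Σp_Cᵢ² = 0.30² + 0.38² + 0.16² + 0.16² = 0.0900 + 0.1444 + 0.0256 + 0.0256 = 0.2856
B_C = 1 / 0.2856 = 3.5014
Σp_Bᵢ² = 0.39² + 0.10² + 0.33² + 0.18² = 0.1521 + 0.0100 + 0.1089 + 0.0324 = 0.3034
B_B = 1 / 0.3034 = 3.2960
Ranking by B (broadest → narrowest): Species C (3.50) > Species B (3.30) > Species D (2.13) > Species A (1.77)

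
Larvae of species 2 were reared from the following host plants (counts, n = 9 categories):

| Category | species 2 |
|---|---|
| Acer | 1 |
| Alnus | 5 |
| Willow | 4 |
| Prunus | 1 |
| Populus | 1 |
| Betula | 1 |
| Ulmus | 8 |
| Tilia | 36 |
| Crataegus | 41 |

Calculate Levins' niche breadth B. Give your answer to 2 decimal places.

Proportions for species 2 (n=98): 1/98=0.0102, 5/98=0.0510, 4/98=0.0408, 1/98=0.0102, 1/98=0.0102, 1/98=0.0102, 8/98=0.0816, 36/98=0.3673, 41/98=0.4184
Σpᵢ² = 0.0102² + 0.0510² + 0.0408² + 0.0102² + 0.0102² + 0.0102² + 0.0816² + 0.3673² + 0.4184² = 0.000104 + 0.002601 + 0.001665 + 0.000104 + 0.000104 + 0.000104 + 0.006659 + 0.134909 + 0.175059 = 0.321309
B = 1 / 0.321309 = 3.1123

3.11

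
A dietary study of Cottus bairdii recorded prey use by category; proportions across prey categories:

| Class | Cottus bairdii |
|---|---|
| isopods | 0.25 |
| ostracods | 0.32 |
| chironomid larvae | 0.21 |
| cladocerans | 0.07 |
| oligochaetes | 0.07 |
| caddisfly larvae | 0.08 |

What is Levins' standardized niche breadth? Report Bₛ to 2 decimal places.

Σpᵢ² = 0.25² + 0.32² + 0.21² + 0.07² + 0.07² + 0.08² = 0.0625 + 0.1024 + 0.0441 + 0.0049 + 0.0049 + 0.0064 = 0.2252
B = 1 / 0.2252 = 4.4405
Bₛ = (B − 1)/(n − 1) = (4.4405 − 1)/(6 − 1) = 3.4405/5 = 0.6881

0.69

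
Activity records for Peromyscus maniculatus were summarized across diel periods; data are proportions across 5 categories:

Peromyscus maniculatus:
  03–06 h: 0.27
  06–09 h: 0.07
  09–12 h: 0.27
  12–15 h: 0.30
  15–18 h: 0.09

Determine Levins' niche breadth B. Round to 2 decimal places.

Σpᵢ² = 0.27² + 0.07² + 0.27² + 0.30² + 0.09² = 0.0729 + 0.0049 + 0.0729 + 0.0900 + 0.0081 = 0.2488
B = 1 / 0.2488 = 4.0193

4.02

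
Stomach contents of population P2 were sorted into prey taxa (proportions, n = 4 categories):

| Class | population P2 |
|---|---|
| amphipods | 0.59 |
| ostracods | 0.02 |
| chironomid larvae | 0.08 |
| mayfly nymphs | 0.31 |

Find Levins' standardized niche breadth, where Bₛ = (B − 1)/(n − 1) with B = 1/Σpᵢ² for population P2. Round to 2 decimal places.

0.41

Σpᵢ² = 0.59² + 0.02² + 0.08² + 0.31² = 0.3481 + 0.0004 + 0.0064 + 0.0961 = 0.4510
B = 1 / 0.4510 = 2.2173
Bₛ = (B − 1)/(n − 1) = (2.2173 − 1)/(4 − 1) = 1.2173/3 = 0.4058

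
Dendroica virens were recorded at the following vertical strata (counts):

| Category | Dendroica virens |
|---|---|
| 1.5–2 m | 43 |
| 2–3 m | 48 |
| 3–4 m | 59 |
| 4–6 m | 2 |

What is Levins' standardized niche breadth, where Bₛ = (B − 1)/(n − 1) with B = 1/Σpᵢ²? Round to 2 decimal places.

0.67

Proportions for Dendroica virens (n=152): 43/152=0.2829, 48/152=0.3158, 59/152=0.3882, 2/152=0.0132
Σpᵢ² = 0.2829² + 0.3158² + 0.3882² + 0.0132² = 0.080032 + 0.099730 + 0.150699 + 0.000174 = 0.330635
B = 1 / 0.330635 = 3.0245
Bₛ = (B − 1)/(n − 1) = (3.0245 − 1)/(4 − 1) = 2.0245/3 = 0.6748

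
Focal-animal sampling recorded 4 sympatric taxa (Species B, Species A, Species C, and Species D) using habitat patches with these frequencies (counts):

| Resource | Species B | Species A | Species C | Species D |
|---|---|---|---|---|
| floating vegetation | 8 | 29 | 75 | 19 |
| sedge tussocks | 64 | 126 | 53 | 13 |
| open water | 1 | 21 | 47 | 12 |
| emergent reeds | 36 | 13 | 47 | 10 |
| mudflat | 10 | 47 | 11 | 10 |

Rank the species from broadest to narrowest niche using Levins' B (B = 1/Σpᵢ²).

Species D > Species C > Species A > Species B

Proportions for Species B (n=119): 8/119=0.0672, 64/119=0.5378, 1/119=0.0084, 36/119=0.3025, 10/119=0.0840
Proportions for Species A (n=236): 29/236=0.1229, 126/236=0.5339, 21/236=0.0890, 13/236=0.0551, 47/236=0.1992
Proportions for Species C (n=233): 75/233=0.3219, 53/233=0.2275, 47/233=0.2017, 47/233=0.2017, 11/233=0.0472
Proportions for Species D (n=64): 19/64=0.2969, 13/64=0.2031, 12/64=0.1875, 10/64=0.1563, 10/64=0.1563
Σp_Bᵢ² = 0.0672² + 0.5378² + 0.0084² + 0.3025² + 0.0840² = 0.004516 + 0.289229 + 0.000071 + 0.091506 + 0.007056 = 0.392378
B_B = 1 / 0.392378 = 2.5486
Σp_Aᵢ² = 0.1229² + 0.5339² + 0.0890² + 0.0551² + 0.1992² = 0.015104 + 0.285049 + 0.007921 + 0.003036 + 0.039681 = 0.350791
B_A = 1 / 0.350791 = 2.8507
Σp_Cᵢ² = 0.3219² + 0.2275² + 0.2017² + 0.2017² + 0.0472² = 0.103620 + 0.051756 + 0.040683 + 0.040683 + 0.002228 = 0.238970
B_C = 1 / 0.238970 = 4.1846
Σp_Dᵢ² = 0.2969² + 0.2031² + 0.1875² + 0.1563² + 0.1563² = 0.088150 + 0.041250 + 0.035156 + 0.024430 + 0.024430 = 0.213416
B_D = 1 / 0.213416 = 4.6857
Ranking by B (broadest → narrowest): Species D (4.69) > Species C (4.18) > Species A (2.85) > Species B (2.55)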